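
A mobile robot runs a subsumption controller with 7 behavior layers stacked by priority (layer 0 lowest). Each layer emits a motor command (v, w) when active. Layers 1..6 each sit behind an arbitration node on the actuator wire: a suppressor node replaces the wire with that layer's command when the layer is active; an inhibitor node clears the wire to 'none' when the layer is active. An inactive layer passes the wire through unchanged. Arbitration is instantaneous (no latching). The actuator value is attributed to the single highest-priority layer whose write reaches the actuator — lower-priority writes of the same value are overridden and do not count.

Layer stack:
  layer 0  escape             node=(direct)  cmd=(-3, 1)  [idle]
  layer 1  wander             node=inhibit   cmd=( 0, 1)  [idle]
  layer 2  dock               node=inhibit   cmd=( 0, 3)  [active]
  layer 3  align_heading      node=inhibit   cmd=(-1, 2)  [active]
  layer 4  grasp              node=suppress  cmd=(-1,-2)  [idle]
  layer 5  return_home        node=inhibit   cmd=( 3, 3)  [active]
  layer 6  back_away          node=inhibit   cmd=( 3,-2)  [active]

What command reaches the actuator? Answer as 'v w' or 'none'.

L0 escape: idle → wire = none
L1 wander: idle → wire stays none
L2 dock: active, inhibitor → wire = none
L3 align_heading: active, inhibitor → wire = none
L4 grasp: idle → wire stays none
L5 return_home: active, inhibitor → wire = none
L6 back_away: active, inhibitor → wire = none
actuator = none

none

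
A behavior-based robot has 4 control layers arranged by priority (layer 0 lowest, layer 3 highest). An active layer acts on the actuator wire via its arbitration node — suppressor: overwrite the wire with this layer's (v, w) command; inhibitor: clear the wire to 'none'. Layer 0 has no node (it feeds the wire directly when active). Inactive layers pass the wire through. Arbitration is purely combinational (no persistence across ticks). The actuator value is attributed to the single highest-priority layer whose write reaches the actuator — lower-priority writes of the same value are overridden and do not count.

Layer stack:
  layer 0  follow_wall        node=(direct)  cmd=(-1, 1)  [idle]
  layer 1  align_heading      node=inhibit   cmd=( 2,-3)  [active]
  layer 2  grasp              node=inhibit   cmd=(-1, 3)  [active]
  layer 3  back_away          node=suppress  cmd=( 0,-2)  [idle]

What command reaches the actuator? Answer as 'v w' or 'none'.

none

[0] follow_wall off; wire := none
[1] align_heading on (inhibit); wire := none
[2] grasp on (inhibit); wire := none
[3] back_away off; pass none
output none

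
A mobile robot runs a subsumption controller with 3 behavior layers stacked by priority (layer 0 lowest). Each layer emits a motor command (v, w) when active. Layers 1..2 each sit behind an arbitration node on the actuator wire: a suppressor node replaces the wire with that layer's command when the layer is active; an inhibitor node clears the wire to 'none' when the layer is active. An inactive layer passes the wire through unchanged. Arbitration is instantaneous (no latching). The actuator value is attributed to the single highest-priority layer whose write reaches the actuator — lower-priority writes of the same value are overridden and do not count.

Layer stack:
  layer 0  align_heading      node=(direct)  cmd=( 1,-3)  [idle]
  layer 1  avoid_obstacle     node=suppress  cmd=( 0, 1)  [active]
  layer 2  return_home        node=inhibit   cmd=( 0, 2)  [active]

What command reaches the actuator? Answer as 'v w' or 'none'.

none

[0] align_heading off; wire := none
[1] avoid_obstacle on (suppress); wire := (0, 1)
[2] return_home on (inhibit); wire := none
output none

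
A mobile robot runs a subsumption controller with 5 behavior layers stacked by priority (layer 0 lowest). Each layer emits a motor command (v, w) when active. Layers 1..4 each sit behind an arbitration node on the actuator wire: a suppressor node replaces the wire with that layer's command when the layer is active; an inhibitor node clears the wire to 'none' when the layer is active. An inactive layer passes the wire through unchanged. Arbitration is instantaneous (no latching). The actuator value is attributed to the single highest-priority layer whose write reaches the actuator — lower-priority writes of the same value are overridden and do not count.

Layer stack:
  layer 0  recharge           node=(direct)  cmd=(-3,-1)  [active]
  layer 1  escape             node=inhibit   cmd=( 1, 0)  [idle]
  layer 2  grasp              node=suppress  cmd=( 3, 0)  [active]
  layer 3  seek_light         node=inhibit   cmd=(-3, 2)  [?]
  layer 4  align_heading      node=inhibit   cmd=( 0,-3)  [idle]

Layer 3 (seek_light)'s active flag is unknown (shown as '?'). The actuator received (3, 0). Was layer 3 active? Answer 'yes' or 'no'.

If layer 3 is active=yes:
  actuator would be none
If layer 3 is active=no:
  actuator would be (3, 0)
Observed (3, 0), so layer 3 was idle.

no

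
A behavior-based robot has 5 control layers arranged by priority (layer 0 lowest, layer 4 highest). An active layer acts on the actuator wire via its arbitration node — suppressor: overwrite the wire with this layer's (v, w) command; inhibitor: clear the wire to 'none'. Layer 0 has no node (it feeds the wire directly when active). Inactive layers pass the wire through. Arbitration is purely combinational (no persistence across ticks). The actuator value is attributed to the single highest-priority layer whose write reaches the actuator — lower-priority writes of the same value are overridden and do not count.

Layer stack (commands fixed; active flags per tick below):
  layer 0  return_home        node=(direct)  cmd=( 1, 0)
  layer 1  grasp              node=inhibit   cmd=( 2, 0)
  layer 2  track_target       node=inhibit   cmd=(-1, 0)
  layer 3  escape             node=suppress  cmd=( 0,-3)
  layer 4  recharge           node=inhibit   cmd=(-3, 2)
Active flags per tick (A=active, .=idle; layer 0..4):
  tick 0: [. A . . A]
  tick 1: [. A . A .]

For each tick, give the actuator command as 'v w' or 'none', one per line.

tick 0:
  L0 return_home: idle → wire = none
  L1 grasp: active, inhibitor → wire = none
  L2 track_target: idle → wire stays none
  L3 escape: idle → wire stays none
  L4 recharge: active, inhibitor → wire = none
  actuator = none
tick 1:
  L0 return_home: idle → wire = none
  L1 grasp: active, inhibitor → wire = none
  L2 track_target: idle → wire stays none
  L3 escape: active, suppressor → wire = (0, -3)
  L4 recharge: idle → wire stays (0, -3)
  actuator = (0, -3)

none
0 -3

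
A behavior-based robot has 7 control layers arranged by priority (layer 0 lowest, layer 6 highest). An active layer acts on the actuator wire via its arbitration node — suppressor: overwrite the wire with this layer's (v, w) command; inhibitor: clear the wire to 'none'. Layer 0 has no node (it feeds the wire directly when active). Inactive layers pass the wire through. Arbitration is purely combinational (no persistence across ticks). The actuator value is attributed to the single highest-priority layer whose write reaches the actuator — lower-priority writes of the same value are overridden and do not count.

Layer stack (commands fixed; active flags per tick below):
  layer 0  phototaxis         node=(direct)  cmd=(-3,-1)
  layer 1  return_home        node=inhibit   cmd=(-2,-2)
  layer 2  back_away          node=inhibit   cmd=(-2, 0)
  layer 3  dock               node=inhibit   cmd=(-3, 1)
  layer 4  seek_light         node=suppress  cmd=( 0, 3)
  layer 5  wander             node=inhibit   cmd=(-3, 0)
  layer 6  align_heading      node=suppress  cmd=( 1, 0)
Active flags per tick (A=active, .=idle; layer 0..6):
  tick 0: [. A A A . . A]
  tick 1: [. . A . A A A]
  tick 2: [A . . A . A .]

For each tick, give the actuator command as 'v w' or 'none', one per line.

tick 0:
  [0] phototaxis off; wire := none
  [1] return_home on (inhibit); wire := none
  [2] back_away on (inhibit); wire := none
  [3] dock on (inhibit); wire := none
  [4] seek_light off; pass none
  [5] wander off; pass none
  [6] align_heading on (suppress); wire := (1, 0)
  output (1, 0)
tick 1:
  [0] phototaxis off; wire := none
  [1] return_home off; pass none
  [2] back_away on (inhibit); wire := none
  [3] dock off; pass none
  [4] seek_light on (suppress); wire := (0, 3)
  [5] wander on (inhibit); wire := none
  [6] align_heading on (suppress); wire := (1, 0)
  output (1, 0)
tick 2:
  [0] phototaxis on; wire := (-3, -1)
  [1] return_home off; pass (-3, -1)
  [2] back_away off; pass (-3, -1)
  [3] dock on (inhibit); wire := none
  [4] seek_light off; pass none
  [5] wander on (inhibit); wire := none
  [6] align_heading off; pass none
  output none

1 0
1 0
none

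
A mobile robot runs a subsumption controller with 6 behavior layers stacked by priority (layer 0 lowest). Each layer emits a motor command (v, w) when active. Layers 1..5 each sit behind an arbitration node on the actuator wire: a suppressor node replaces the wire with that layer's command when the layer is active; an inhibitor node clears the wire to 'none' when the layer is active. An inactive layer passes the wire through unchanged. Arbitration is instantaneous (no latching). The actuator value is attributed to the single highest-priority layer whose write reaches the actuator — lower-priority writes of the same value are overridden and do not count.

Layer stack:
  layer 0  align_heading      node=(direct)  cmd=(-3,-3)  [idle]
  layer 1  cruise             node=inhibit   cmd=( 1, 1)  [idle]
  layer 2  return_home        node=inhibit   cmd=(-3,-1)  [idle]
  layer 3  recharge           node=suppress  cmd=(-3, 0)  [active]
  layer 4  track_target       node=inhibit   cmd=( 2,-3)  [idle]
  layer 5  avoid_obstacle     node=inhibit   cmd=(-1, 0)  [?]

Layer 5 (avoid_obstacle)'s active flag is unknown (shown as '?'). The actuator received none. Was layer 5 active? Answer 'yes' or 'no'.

If layer 5 is active=yes:
  actuator would be none
If layer 5 is active=no:
  actuator would be (-3, 0)
Observed none, so layer 5 was active.

yes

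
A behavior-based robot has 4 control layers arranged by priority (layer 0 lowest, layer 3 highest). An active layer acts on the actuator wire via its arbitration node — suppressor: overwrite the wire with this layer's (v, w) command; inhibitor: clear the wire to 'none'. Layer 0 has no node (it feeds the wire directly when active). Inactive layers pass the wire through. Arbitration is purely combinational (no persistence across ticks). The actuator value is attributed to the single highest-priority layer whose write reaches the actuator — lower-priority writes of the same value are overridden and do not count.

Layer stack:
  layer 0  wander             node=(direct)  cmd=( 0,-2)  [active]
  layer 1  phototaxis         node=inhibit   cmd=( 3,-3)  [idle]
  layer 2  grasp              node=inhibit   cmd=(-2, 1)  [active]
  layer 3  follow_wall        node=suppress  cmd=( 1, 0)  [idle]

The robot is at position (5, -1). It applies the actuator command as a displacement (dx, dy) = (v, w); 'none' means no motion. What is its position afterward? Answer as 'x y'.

5 -1

layer 0 (wander) active — direct: (0, -2)
layer 1 (phototaxis) idle — unchanged: (0, -2)
layer 2 (grasp) active — inhibits: none
layer 3 (follow_wall) idle — unchanged: none
→ actuator none
position: (5, -1) + none = (5, -1)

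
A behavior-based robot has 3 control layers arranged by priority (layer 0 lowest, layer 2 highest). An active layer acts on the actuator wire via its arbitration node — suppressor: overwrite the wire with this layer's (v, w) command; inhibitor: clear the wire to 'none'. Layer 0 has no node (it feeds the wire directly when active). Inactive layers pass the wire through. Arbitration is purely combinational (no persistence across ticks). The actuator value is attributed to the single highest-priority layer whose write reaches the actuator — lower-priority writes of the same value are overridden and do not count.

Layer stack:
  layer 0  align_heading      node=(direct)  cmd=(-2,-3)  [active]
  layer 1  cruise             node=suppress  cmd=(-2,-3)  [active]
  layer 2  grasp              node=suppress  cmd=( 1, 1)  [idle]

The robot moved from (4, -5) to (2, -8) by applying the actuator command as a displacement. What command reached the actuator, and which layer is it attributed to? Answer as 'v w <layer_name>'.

-2 -3 cruise

displacement = (2, -8) − (4, -5) = (-2, -3)
[0] align_heading on; wire := (-2, -3)
[1] cruise on (suppress); wire := (-2, -3)
[2] grasp off; pass (-2, -3)
output (-2, -3) — from layer 1 (cruise)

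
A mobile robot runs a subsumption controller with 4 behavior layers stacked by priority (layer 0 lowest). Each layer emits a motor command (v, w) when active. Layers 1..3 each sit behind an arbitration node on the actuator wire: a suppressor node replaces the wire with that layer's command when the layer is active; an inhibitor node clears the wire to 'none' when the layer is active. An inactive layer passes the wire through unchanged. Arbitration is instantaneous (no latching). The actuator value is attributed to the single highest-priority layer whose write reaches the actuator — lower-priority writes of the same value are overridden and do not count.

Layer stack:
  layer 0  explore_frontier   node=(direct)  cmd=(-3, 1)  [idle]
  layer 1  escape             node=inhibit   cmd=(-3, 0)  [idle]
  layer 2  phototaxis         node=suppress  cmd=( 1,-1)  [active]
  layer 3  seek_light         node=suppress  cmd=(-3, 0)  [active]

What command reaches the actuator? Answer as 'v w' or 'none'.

layer 0 (explore_frontier) idle — none
layer 1 (escape) idle — unchanged: none
layer 2 (phototaxis) active — suppresses: (1, -1)
layer 3 (seek_light) active — suppresses: (-3, 0)
→ actuator (-3, 0)

-3 0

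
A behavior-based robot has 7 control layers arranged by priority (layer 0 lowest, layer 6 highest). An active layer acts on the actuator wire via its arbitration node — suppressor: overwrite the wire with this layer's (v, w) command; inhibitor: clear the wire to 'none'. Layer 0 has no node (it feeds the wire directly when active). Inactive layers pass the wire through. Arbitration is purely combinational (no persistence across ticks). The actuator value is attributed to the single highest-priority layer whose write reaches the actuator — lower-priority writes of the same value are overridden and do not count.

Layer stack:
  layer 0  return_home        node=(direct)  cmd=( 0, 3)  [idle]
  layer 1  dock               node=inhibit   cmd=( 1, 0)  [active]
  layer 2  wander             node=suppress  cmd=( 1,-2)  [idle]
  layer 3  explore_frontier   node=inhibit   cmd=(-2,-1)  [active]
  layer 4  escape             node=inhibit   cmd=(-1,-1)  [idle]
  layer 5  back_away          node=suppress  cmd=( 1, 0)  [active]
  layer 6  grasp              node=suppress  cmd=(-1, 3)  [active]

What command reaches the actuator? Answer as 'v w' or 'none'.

-1 3

L0 return_home: idle → wire = none
L1 dock: active, inhibitor → wire = none
L2 wander: idle → wire stays none
L3 explore_frontier: active, inhibitor → wire = none
L4 escape: idle → wire stays none
L5 back_away: active, suppressor → wire = (1, 0)
L6 grasp: active, suppressor → wire = (-1, 3)
actuator = (-1, 3)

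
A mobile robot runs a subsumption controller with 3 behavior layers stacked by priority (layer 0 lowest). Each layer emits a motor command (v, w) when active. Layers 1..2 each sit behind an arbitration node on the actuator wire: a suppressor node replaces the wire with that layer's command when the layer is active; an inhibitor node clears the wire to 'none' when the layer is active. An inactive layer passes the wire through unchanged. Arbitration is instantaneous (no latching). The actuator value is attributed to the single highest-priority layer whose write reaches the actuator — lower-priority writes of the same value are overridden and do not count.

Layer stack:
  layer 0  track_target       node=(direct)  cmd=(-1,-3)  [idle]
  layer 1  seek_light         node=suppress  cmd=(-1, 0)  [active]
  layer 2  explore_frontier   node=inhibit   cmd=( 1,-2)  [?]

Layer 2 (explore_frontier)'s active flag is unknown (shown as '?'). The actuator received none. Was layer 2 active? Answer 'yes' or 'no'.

If layer 2 is active=yes:
  actuator would be none
If layer 2 is active=no:
  actuator would be (-1, 0)
Observed none, so layer 2 was active.

yes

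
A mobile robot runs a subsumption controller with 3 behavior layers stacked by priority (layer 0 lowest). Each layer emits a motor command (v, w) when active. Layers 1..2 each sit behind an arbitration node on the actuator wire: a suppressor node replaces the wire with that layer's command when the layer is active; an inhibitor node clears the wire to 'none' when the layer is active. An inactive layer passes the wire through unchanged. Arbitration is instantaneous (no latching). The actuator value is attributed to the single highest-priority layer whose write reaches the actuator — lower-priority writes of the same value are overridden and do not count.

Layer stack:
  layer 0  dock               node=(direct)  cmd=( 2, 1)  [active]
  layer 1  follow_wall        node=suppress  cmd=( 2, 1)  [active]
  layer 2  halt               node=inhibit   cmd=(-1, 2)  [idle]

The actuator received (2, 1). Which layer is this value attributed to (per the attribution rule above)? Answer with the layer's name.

follow_wall

layer 0 (dock) active — direct: (2, 1)
layer 1 (follow_wall) active — suppresses: (2, 1)
layer 2 (halt) idle — unchanged: (2, 1)
→ actuator (2, 1)
last writer: layer 1 = follow_wall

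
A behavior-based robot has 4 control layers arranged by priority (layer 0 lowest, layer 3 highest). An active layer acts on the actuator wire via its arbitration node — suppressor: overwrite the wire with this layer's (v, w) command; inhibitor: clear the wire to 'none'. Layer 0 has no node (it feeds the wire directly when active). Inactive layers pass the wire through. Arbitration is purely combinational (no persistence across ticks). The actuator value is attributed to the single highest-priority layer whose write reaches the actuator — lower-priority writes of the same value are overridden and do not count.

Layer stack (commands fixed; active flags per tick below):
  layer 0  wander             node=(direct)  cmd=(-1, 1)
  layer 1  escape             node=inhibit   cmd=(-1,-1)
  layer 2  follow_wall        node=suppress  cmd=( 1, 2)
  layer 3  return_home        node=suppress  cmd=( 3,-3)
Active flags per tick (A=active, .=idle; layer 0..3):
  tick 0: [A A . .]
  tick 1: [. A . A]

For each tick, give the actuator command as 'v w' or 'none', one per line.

none
3 -3

tick 0:
  L0 wander: active, feeds wire = (-1, 1)
  L1 escape: active, inhibitor → wire = none
  L2 follow_wall: idle → wire stays none
  L3 return_home: idle → wire stays none
  actuator = none
tick 1:
  L0 wander: idle → wire = none
  L1 escape: active, inhibitor → wire = none
  L2 follow_wall: idle → wire stays none
  L3 return_home: active, suppressor → wire = (3, -3)
  actuator = (3, -3)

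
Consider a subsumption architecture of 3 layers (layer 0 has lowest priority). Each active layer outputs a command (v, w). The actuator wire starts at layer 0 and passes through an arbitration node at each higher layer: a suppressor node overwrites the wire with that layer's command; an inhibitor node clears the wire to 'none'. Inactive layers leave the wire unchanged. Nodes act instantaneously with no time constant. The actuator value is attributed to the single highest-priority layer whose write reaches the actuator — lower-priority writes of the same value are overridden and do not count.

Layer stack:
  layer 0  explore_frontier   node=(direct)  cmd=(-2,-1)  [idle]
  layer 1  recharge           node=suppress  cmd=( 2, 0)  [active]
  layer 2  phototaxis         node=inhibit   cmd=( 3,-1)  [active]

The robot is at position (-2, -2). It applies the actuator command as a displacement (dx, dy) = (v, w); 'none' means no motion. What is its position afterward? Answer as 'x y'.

layer 0 (explore_frontier) idle — none
layer 1 (recharge) active — suppresses: (2, 0)
layer 2 (phototaxis) active — inhibits: none
→ actuator none
position: (-2, -2) + none = (-2, -2)

-2 -2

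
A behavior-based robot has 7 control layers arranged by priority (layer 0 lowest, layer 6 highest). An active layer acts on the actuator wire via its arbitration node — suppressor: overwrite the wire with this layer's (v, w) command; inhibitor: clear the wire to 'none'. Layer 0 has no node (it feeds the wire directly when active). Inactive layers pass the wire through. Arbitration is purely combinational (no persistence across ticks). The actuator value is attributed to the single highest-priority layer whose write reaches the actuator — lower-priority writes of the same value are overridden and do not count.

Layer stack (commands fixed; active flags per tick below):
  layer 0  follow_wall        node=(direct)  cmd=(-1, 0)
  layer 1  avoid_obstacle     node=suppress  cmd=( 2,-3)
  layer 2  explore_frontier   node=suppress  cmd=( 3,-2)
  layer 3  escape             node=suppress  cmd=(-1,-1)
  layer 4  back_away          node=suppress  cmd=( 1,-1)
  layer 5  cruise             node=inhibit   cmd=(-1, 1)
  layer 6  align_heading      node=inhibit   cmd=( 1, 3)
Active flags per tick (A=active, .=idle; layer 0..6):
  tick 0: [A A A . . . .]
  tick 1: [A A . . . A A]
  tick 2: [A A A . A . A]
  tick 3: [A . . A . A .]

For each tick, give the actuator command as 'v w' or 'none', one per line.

3 -2
none
none
none

tick 0:
  layer 0 (follow_wall) active — direct: (-1, 0)
  layer 1 (avoid_obstacle) active — suppresses: (2, -3)
  layer 2 (explore_frontier) active — suppresses: (3, -2)
  layer 3 (escape) idle — unchanged: (3, -2)
  layer 4 (back_away) idle — unchanged: (3, -2)
  layer 5 (cruise) idle — unchanged: (3, -2)
  layer 6 (align_heading) idle — unchanged: (3, -2)
  → actuator (3, -2)
tick 1:
  layer 0 (follow_wall) active — direct: (-1, 0)
  layer 1 (avoid_obstacle) active — suppresses: (2, -3)
  layer 2 (explore_frontier) idle — unchanged: (2, -3)
  layer 3 (escape) idle — unchanged: (2, -3)
  layer 4 (back_away) idle — unchanged: (2, -3)
  layer 5 (cruise) active — inhibits: none
  layer 6 (align_heading) active — inhibits: none
  → actuator none
tick 2:
  layer 0 (follow_wall) active — direct: (-1, 0)
  layer 1 (avoid_obstacle) active — suppresses: (2, -3)
  layer 2 (explore_frontier) active — suppresses: (3, -2)
  layer 3 (escape) idle — unchanged: (3, -2)
  layer 4 (back_away) active — suppresses: (1, -1)
  layer 5 (cruise) idle — unchanged: (1, -1)
  layer 6 (align_heading) active — inhibits: none
  → actuator none
tick 3:
  layer 0 (follow_wall) active — direct: (-1, 0)
  layer 1 (avoid_obstacle) idle — unchanged: (-1, 0)
  layer 2 (explore_frontier) idle — unchanged: (-1, 0)
  layer 3 (escape) active — suppresses: (-1, -1)
  layer 4 (back_away) idle — unchanged: (-1, -1)
  layer 5 (cruise) active — inhibits: none
  layer 6 (align_heading) idle — unchanged: none
  → actuator none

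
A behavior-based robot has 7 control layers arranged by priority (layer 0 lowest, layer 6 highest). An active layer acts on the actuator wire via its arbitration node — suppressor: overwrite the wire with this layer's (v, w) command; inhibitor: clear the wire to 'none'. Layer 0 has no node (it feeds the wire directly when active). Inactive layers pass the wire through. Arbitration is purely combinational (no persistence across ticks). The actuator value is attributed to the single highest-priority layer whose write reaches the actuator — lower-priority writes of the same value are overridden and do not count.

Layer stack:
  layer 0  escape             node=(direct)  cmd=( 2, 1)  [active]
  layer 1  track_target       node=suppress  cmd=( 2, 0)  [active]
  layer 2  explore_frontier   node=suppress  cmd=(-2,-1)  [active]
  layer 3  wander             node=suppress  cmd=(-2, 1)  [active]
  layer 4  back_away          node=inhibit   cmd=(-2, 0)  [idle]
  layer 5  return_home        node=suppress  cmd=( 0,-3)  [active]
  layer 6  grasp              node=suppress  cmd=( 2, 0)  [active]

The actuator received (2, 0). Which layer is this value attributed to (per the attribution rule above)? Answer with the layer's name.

L0 escape: active, feeds wire = (2, 1)
L1 track_target: active, suppressor → wire = (2, 0)
L2 explore_frontier: active, suppressor → wire = (-2, -1)
L3 wander: active, suppressor → wire = (-2, 1)
L4 back_away: idle → wire stays (-2, 1)
L5 return_home: active, suppressor → wire = (0, -3)
L6 grasp: active, suppressor → wire = (2, 0)
actuator = (2, 0)
last writer: layer 6 = grasp

grasp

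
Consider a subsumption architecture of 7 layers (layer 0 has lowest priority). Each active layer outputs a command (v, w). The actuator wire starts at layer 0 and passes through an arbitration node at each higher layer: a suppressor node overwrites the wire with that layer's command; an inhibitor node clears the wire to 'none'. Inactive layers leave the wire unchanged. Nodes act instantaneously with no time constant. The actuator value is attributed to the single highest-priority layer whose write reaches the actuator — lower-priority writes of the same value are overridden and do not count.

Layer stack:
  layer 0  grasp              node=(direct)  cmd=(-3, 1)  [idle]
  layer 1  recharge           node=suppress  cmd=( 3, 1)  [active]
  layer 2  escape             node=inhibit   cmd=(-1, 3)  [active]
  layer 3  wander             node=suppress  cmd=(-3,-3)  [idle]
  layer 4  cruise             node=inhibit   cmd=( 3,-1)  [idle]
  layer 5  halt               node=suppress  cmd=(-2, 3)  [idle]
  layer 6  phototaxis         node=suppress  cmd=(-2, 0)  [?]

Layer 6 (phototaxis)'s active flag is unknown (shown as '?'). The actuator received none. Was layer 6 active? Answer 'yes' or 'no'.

If layer 6 is active=yes:
  actuator would be (-2, 0)
If layer 6 is active=no:
  actuator would be none
Observed none, so layer 6 was idle.

no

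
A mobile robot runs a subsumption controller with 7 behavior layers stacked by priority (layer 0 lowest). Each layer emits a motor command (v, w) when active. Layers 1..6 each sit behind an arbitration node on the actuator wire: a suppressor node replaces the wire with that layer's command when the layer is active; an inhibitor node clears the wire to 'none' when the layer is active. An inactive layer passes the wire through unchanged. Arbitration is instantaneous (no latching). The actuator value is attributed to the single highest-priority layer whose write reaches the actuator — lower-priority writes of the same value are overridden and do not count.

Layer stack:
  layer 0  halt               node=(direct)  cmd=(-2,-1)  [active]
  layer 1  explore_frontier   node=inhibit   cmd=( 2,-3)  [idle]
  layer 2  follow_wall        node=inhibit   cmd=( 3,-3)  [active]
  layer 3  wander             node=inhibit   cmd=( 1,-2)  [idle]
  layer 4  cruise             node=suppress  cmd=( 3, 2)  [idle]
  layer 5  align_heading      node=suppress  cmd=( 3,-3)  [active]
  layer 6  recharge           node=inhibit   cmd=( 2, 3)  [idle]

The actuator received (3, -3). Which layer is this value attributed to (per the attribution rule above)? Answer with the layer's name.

align_heading

[0] halt on; wire := (-2, -1)
[1] explore_frontier off; pass (-2, -1)
[2] follow_wall on (inhibit); wire := none
[3] wander off; pass none
[4] cruise off; pass none
[5] align_heading on (suppress); wire := (3, -3)
[6] recharge off; pass (3, -3)
output (3, -3)
last writer: layer 5 = align_heading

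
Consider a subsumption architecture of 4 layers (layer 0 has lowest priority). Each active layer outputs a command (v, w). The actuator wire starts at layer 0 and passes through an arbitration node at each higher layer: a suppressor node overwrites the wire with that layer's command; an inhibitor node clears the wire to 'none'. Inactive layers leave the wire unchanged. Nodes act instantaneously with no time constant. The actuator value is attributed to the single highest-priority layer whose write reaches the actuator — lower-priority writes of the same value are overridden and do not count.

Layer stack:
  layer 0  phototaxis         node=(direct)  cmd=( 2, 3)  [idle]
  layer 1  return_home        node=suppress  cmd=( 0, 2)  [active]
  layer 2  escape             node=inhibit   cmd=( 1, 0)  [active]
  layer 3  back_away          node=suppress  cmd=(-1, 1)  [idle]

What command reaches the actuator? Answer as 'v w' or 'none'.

layer 0 (phototaxis) idle — none
layer 1 (return_home) active — suppresses: (0, 2)
layer 2 (escape) active — inhibits: none
layer 3 (back_away) idle — unchanged: none
→ actuator none

none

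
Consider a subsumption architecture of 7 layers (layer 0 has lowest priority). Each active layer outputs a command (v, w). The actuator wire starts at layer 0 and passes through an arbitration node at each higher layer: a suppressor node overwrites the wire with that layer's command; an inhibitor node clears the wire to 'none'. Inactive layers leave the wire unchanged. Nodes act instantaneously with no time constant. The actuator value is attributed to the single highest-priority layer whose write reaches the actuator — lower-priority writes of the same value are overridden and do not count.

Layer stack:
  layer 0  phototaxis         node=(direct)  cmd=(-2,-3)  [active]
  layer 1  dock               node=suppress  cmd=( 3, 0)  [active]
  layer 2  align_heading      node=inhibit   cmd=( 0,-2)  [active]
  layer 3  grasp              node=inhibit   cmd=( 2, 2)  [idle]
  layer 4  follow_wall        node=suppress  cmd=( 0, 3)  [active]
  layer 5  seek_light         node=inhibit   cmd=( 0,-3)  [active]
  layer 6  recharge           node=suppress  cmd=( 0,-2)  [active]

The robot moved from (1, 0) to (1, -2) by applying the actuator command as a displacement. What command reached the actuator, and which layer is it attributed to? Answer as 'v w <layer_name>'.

displacement = (1, -2) − (1, 0) = (0, -2)
L0 phototaxis: active, feeds wire = (-2, -3)
L1 dock: active, suppressor → wire = (3, 0)
L2 align_heading: active, inhibitor → wire = none
L3 grasp: idle → wire stays none
L4 follow_wall: active, suppressor → wire = (0, 3)
L5 seek_light: active, inhibitor → wire = none
L6 recharge: active, suppressor → wire = (0, -2)
actuator = (0, -2) — from layer 6 (recharge)

0 -2 recharge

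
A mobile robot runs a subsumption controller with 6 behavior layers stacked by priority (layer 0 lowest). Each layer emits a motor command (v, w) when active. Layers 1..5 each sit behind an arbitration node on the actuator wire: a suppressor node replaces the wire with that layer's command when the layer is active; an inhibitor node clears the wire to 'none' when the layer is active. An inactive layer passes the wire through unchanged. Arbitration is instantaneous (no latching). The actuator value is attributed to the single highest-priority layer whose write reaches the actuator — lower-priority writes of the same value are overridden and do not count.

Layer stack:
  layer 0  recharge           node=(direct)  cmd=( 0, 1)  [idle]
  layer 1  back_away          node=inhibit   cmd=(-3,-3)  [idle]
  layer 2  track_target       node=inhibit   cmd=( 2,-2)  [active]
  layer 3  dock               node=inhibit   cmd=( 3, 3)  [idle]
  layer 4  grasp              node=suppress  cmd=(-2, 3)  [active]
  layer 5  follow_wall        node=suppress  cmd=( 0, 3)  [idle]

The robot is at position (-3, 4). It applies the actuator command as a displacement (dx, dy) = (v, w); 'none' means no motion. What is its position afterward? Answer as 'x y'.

-5 7

L0 recharge: idle → wire = none
L1 back_away: idle → wire stays none
L2 track_target: active, inhibitor → wire = none
L3 dock: idle → wire stays none
L4 grasp: active, suppressor → wire = (-2, 3)
L5 follow_wall: idle → wire stays (-2, 3)
actuator = (-2, 3)
position: (-3, 4) + (-2, 3) = (-5, 7)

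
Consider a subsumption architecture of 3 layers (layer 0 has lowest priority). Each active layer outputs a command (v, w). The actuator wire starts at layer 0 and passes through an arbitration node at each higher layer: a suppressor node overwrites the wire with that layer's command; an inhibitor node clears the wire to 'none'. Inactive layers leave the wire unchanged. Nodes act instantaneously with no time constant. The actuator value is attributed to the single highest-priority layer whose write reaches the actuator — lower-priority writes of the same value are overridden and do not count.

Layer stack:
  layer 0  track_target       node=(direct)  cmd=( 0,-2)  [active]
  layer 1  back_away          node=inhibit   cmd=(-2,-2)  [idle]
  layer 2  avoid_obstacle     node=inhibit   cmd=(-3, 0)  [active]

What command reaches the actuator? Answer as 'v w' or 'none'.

none

[0] track_target on; wire := (0, -2)
[1] back_away off; pass (0, -2)
[2] avoid_obstacle on (inhibit); wire := none
output none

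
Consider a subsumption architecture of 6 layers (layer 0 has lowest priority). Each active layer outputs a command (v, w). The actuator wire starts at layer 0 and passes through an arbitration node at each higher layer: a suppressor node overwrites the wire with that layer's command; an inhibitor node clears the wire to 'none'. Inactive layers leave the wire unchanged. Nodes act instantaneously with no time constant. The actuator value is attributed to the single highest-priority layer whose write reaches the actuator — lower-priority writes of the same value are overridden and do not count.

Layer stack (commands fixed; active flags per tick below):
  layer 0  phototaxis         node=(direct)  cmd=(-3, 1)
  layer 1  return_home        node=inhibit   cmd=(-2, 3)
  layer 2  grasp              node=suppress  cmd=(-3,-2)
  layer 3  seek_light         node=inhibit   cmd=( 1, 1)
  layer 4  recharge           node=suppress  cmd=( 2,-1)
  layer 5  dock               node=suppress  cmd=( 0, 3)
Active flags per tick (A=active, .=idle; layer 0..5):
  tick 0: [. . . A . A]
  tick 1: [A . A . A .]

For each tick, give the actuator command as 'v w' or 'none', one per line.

0 3
2 -1

tick 0:
  layer 0 (phototaxis) idle — none
  layer 1 (return_home) idle — unchanged: none
  layer 2 (grasp) idle — unchanged: none
  layer 3 (seek_light) active — inhibits: none
  layer 4 (recharge) idle — unchanged: none
  layer 5 (dock) active — suppresses: (0, 3)
  → actuator (0, 3)
tick 1:
  layer 0 (phototaxis) active — direct: (-3, 1)
  layer 1 (return_home) idle — unchanged: (-3, 1)
  layer 2 (grasp) active — suppresses: (-3, -2)
  layer 3 (seek_light) idle — unchanged: (-3, -2)
  layer 4 (recharge) active — suppresses: (2, -1)
  layer 5 (dock) idle — unchanged: (2, -1)
  → actuator (2, -1)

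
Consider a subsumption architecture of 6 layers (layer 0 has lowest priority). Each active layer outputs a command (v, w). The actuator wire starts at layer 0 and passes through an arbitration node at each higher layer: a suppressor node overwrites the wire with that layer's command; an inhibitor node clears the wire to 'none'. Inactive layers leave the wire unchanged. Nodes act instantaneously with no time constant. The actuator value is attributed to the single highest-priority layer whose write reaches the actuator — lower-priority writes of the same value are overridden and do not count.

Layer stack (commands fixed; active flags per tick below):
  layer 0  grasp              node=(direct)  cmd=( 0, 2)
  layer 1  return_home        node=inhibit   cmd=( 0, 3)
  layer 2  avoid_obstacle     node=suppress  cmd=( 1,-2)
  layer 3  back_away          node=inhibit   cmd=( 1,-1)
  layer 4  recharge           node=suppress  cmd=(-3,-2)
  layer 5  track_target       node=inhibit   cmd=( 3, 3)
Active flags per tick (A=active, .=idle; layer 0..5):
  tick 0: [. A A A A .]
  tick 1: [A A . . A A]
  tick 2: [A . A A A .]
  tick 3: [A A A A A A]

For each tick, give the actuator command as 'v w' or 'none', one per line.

-3 -2
none
-3 -2
none

tick 0:
  [0] grasp off; wire := none
  [1] return_home on (inhibit); wire := none
  [2] avoid_obstacle on (suppress); wire := (1, -2)
  [3] back_away on (inhibit); wire := none
  [4] recharge on (suppress); wire := (-3, -2)
  [5] track_target off; pass (-3, -2)
  output (-3, -2)
tick 1:
  [0] grasp on; wire := (0, 2)
  [1] return_home on (inhibit); wire := none
  [2] avoid_obstacle off; pass none
  [3] back_away off; pass none
  [4] recharge on (suppress); wire := (-3, -2)
  [5] track_target on (inhibit); wire := none
  output none
tick 2:
  [0] grasp on; wire := (0, 2)
  [1] return_home off; pass (0, 2)
  [2] avoid_obstacle on (suppress); wire := (1, -2)
  [3] back_away on (inhibit); wire := none
  [4] recharge on (suppress); wire := (-3, -2)
  [5] track_target off; pass (-3, -2)
  output (-3, -2)
tick 3:
  [0] grasp on; wire := (0, 2)
  [1] return_home on (inhibit); wire := none
  [2] avoid_obstacle on (suppress); wire := (1, -2)
  [3] back_away on (inhibit); wire := none
  [4] recharge on (suppress); wire := (-3, -2)
  [5] track_target on (inhibit); wire := none
  output none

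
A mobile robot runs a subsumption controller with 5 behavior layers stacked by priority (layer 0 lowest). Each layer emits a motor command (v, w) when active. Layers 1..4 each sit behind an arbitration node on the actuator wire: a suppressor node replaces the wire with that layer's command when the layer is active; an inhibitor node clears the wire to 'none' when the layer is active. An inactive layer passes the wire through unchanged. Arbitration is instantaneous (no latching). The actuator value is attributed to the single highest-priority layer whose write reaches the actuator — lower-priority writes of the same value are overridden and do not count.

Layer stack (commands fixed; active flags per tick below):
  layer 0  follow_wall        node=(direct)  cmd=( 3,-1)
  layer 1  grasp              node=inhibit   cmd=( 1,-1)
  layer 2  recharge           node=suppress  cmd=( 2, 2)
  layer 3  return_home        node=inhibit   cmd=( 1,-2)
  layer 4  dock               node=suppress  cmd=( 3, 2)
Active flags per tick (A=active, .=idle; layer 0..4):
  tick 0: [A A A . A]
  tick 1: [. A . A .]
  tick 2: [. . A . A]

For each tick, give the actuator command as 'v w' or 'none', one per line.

tick 0:
  [0] follow_wall on; wire := (3, -1)
  [1] grasp on (inhibit); wire := none
  [2] recharge on (suppress); wire := (2, 2)
  [3] return_home off; pass (2, 2)
  [4] dock on (suppress); wire := (3, 2)
  output (3, 2)
tick 1:
  [0] follow_wall off; wire := none
  [1] grasp on (inhibit); wire := none
  [2] recharge off; pass none
  [3] return_home on (inhibit); wire := none
  [4] dock off; pass none
  output none
tick 2:
  [0] follow_wall off; wire := none
  [1] grasp off; pass none
  [2] recharge on (suppress); wire := (2, 2)
  [3] return_home off; pass (2, 2)
  [4] dock on (suppress); wire := (3, 2)
  output (3, 2)

3 2
none
3 2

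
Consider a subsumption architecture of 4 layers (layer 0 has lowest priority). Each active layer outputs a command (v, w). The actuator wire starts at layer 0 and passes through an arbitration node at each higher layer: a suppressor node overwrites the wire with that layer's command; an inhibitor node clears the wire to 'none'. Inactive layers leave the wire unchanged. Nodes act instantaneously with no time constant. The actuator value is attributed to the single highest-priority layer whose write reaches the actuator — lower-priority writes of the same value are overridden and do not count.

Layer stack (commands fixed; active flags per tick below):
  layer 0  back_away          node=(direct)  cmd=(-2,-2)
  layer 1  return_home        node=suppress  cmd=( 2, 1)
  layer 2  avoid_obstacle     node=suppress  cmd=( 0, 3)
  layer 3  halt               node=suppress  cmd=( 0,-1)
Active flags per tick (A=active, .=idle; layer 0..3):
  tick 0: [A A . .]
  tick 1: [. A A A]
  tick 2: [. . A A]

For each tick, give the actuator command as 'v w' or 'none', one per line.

tick 0:
  L0 back_away: active, feeds wire = (-2, -2)
  L1 return_home: active, suppressor → wire = (2, 1)
  L2 avoid_obstacle: idle → wire stays (2, 1)
  L3 halt: idle → wire stays (2, 1)
  actuator = (2, 1)
tick 1:
  L0 back_away: idle → wire = none
  L1 return_home: active, suppressor → wire = (2, 1)
  L2 avoid_obstacle: active, suppressor → wire = (0, 3)
  L3 halt: active, suppressor → wire = (0, -1)
  actuator = (0, -1)
tick 2:
  L0 back_away: idle → wire = none
  L1 return_home: idle → wire stays none
  L2 avoid_obstacle: active, suppressor → wire = (0, 3)
  L3 halt: active, suppressor → wire = (0, -1)
  actuator = (0, -1)

2 1
0 -1
0 -1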